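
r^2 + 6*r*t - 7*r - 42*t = (r - 7)*(r + 6*t)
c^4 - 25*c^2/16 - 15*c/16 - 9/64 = (c - 3/2)*(c + 1/4)*(c + 1/2)*(c + 3/4)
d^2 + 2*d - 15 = (d - 3)*(d + 5)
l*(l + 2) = l^2 + 2*l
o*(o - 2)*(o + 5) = o^3 + 3*o^2 - 10*o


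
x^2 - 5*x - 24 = (x - 8)*(x + 3)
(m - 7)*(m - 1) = m^2 - 8*m + 7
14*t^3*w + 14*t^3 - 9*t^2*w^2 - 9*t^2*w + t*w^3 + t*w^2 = (-7*t + w)*(-2*t + w)*(t*w + t)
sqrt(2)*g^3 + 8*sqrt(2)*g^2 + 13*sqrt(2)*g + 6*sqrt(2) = (g + 1)*(g + 6)*(sqrt(2)*g + sqrt(2))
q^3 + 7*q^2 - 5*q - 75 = (q - 3)*(q + 5)^2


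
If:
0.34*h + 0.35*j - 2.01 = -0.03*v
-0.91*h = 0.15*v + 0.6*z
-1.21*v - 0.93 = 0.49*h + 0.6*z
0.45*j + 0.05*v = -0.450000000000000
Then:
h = 6.99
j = -1.21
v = 1.89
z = -11.08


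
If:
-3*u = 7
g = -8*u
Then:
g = 56/3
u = -7/3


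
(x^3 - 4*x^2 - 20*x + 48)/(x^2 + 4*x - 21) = (x^3 - 4*x^2 - 20*x + 48)/(x^2 + 4*x - 21)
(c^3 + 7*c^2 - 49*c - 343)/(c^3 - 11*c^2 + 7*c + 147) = (c^2 + 14*c + 49)/(c^2 - 4*c - 21)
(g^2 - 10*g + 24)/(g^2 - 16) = (g - 6)/(g + 4)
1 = 1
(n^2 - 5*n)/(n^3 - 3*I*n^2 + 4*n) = (n - 5)/(n^2 - 3*I*n + 4)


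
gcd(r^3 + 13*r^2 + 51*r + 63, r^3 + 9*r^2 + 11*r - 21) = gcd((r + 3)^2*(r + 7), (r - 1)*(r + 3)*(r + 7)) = r^2 + 10*r + 21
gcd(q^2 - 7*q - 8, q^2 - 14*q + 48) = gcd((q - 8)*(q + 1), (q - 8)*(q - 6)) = q - 8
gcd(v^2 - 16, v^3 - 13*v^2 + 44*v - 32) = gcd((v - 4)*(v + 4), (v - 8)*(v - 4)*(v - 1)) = v - 4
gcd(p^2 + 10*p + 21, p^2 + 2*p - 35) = p + 7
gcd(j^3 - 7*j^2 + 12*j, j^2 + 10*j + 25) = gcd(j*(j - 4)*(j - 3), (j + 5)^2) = 1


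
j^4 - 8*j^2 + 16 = (j - 2)^2*(j + 2)^2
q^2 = q^2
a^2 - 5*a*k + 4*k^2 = (a - 4*k)*(a - k)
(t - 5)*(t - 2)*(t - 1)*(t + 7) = t^4 - t^3 - 39*t^2 + 109*t - 70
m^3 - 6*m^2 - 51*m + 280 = (m - 8)*(m - 5)*(m + 7)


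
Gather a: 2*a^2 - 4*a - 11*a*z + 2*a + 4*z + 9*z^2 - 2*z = 2*a^2 + a*(-11*z - 2) + 9*z^2 + 2*z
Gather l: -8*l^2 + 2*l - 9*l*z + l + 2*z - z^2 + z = -8*l^2 + l*(3 - 9*z) - z^2 + 3*z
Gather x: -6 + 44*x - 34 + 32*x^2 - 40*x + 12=32*x^2 + 4*x - 28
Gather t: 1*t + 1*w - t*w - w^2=t*(1 - w) - w^2 + w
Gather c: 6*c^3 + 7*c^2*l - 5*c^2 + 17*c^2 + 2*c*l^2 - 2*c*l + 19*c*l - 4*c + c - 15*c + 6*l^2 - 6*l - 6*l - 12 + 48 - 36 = 6*c^3 + c^2*(7*l + 12) + c*(2*l^2 + 17*l - 18) + 6*l^2 - 12*l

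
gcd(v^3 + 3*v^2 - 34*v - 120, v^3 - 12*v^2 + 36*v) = v - 6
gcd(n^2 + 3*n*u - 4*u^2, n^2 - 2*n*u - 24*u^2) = n + 4*u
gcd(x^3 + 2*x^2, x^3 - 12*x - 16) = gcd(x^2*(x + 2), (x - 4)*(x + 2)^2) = x + 2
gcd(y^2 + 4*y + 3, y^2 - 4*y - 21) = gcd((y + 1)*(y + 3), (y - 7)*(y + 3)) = y + 3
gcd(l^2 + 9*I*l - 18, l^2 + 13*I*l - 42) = l + 6*I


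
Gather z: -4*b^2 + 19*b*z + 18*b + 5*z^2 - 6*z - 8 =-4*b^2 + 18*b + 5*z^2 + z*(19*b - 6) - 8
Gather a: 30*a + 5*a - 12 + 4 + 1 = 35*a - 7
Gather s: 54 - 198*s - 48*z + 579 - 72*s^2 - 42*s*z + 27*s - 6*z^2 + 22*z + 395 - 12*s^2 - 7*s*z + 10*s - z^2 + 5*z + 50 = -84*s^2 + s*(-49*z - 161) - 7*z^2 - 21*z + 1078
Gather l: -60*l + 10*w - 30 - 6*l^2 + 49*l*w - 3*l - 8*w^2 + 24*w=-6*l^2 + l*(49*w - 63) - 8*w^2 + 34*w - 30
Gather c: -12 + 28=16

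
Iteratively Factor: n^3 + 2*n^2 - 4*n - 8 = (n + 2)*(n^2 - 4) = (n + 2)^2*(n - 2)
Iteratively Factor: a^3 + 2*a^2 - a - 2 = (a + 1)*(a^2 + a - 2) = (a - 1)*(a + 1)*(a + 2)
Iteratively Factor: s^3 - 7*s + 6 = (s - 2)*(s^2 + 2*s - 3) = (s - 2)*(s - 1)*(s + 3)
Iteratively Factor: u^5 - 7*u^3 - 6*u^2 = (u)*(u^4 - 7*u^2 - 6*u) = u*(u - 3)*(u^3 + 3*u^2 + 2*u) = u*(u - 3)*(u + 2)*(u^2 + u) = u*(u - 3)*(u + 1)*(u + 2)*(u)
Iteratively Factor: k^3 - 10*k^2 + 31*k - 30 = (k - 3)*(k^2 - 7*k + 10) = (k - 3)*(k - 2)*(k - 5)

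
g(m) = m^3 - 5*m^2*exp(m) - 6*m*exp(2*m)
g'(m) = -5*m^2*exp(m) + 3*m^2 - 12*m*exp(2*m) - 10*m*exp(m) - 6*exp(2*m)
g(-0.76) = -0.79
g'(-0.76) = 4.62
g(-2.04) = -10.99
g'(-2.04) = 12.74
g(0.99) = -55.24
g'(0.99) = -166.39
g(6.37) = -13155979.79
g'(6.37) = -28277804.29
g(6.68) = -25593065.33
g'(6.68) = -54866863.48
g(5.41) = -1655927.90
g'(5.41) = -3591523.31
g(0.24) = -2.68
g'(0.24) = -17.60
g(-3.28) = -37.28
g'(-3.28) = 31.53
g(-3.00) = -29.20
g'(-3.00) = 26.33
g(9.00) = -3548919353.41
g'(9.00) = -7489247265.20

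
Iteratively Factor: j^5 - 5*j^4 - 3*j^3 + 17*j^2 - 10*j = (j)*(j^4 - 5*j^3 - 3*j^2 + 17*j - 10) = j*(j + 2)*(j^3 - 7*j^2 + 11*j - 5) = j*(j - 1)*(j + 2)*(j^2 - 6*j + 5) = j*(j - 1)^2*(j + 2)*(j - 5)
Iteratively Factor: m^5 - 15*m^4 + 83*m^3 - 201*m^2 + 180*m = (m)*(m^4 - 15*m^3 + 83*m^2 - 201*m + 180) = m*(m - 3)*(m^3 - 12*m^2 + 47*m - 60) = m*(m - 3)^2*(m^2 - 9*m + 20) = m*(m - 5)*(m - 3)^2*(m - 4)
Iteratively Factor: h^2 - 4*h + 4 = (h - 2)*(h - 2)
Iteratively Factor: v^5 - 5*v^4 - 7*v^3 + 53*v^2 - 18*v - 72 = (v + 3)*(v^4 - 8*v^3 + 17*v^2 + 2*v - 24) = (v - 4)*(v + 3)*(v^3 - 4*v^2 + v + 6) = (v - 4)*(v - 3)*(v + 3)*(v^2 - v - 2) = (v - 4)*(v - 3)*(v + 1)*(v + 3)*(v - 2)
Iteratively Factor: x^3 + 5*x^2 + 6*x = (x + 2)*(x^2 + 3*x) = (x + 2)*(x + 3)*(x)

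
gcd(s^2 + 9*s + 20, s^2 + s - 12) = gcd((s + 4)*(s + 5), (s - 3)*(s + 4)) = s + 4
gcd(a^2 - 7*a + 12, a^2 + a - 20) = a - 4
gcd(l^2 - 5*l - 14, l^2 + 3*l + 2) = l + 2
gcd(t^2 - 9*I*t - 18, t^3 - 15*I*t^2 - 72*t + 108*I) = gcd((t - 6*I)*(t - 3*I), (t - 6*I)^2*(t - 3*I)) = t^2 - 9*I*t - 18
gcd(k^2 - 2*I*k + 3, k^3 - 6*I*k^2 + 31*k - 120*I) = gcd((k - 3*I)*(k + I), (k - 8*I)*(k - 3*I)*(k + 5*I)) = k - 3*I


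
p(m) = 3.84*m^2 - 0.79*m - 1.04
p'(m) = 7.68*m - 0.79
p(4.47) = 72.16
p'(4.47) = 33.54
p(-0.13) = -0.87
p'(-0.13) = -1.79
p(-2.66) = 28.23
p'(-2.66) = -21.22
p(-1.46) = 8.30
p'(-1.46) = -12.00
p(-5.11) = 103.27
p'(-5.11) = -40.03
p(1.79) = 9.85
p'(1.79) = 12.96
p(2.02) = 13.03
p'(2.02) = 14.72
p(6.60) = 161.02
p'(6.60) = 49.90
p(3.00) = 31.15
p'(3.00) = 22.25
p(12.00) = 542.44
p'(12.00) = 91.37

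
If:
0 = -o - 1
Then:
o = -1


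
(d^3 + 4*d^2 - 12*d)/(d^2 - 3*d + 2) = d*(d + 6)/(d - 1)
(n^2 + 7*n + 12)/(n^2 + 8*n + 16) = (n + 3)/(n + 4)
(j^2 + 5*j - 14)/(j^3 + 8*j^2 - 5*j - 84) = (j - 2)/(j^2 + j - 12)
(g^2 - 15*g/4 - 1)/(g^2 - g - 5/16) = 4*(g - 4)/(4*g - 5)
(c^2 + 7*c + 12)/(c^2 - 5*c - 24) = (c + 4)/(c - 8)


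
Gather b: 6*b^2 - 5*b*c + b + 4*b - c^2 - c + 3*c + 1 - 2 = 6*b^2 + b*(5 - 5*c) - c^2 + 2*c - 1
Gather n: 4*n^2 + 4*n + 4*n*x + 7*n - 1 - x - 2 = 4*n^2 + n*(4*x + 11) - x - 3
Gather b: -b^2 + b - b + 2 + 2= 4 - b^2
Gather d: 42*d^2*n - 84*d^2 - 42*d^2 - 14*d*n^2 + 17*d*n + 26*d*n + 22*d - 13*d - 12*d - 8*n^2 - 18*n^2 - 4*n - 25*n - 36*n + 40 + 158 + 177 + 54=d^2*(42*n - 126) + d*(-14*n^2 + 43*n - 3) - 26*n^2 - 65*n + 429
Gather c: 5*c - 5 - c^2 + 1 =-c^2 + 5*c - 4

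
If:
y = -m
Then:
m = -y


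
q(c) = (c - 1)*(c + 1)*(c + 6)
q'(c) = (c - 1)*(c + 1) + (c - 1)*(c + 6) + (c + 1)*(c + 6) = 3*c^2 + 12*c - 1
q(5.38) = 318.01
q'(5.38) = 150.39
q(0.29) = -5.76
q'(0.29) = 2.73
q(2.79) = 59.63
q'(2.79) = 55.83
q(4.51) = 203.26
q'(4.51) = 114.14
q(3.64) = 118.09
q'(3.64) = 82.43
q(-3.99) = 29.99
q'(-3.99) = -1.12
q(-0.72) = -2.54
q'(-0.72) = -8.08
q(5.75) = 376.73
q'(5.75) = 167.19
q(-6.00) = 0.00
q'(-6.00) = 35.00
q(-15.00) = -2016.00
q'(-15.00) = 494.00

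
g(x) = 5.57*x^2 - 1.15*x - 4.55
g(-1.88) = 17.30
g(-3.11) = 52.90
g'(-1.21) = -14.63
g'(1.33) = 13.67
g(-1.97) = 19.33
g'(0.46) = 3.97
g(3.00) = 42.13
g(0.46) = -3.90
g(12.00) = 783.73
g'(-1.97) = -23.10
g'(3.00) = 32.27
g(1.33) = 3.77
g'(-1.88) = -22.09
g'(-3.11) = -35.80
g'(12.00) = 132.53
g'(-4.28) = -48.83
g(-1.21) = 5.00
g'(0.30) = 2.19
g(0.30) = -4.39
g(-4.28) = 102.41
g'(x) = 11.14*x - 1.15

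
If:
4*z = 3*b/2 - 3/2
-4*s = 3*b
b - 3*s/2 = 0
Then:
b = 0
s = 0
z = -3/8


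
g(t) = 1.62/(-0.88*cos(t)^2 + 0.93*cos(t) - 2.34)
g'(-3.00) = -0.04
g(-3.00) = -0.39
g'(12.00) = 0.10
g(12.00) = -0.74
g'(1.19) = 0.09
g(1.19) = -0.77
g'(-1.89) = -0.31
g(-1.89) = -0.60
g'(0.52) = -0.10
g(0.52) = -0.74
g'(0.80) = -0.08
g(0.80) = -0.76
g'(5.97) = 0.07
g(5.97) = -0.72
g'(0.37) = -0.08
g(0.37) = -0.72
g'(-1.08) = -0.03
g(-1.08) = -0.77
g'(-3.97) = 0.22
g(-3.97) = -0.48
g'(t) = 1.62*(-1.76*sin(t)*cos(t) + 0.93*sin(t))/(-0.88*cos(t)^2 + 0.93*cos(t) - 2.34)^2 = (1.5066 - 2.8512*cos(t))*sin(t)/(0.88*cos(t)^2 - 0.93*cos(t) + 2.34)^2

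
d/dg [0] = 0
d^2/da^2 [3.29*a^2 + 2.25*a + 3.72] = 6.58000000000000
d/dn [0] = 0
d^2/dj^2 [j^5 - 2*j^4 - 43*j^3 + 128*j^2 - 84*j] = 20*j^3 - 24*j^2 - 258*j + 256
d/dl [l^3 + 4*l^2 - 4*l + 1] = 3*l^2 + 8*l - 4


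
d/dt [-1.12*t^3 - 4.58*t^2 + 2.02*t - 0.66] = -3.36*t^2 - 9.16*t + 2.02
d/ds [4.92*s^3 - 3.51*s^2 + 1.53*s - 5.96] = 14.76*s^2 - 7.02*s + 1.53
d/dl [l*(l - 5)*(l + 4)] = 3*l^2 - 2*l - 20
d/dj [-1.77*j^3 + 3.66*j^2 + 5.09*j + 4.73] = -5.31*j^2 + 7.32*j + 5.09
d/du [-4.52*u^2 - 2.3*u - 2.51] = -9.04*u - 2.3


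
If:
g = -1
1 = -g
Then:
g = -1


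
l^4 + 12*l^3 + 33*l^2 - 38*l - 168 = (l - 2)*(l + 3)*(l + 4)*(l + 7)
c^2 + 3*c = c*(c + 3)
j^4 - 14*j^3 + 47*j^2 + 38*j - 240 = (j - 8)*(j - 5)*(j - 3)*(j + 2)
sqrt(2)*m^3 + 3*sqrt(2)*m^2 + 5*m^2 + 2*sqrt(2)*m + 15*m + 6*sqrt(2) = (m + 3)*(m + 2*sqrt(2))*(sqrt(2)*m + 1)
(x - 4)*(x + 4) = x^2 - 16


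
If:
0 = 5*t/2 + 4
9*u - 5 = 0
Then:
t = -8/5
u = 5/9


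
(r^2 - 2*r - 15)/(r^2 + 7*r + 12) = (r - 5)/(r + 4)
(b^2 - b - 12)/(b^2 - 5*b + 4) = (b + 3)/(b - 1)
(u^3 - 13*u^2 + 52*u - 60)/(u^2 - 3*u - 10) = (u^2 - 8*u + 12)/(u + 2)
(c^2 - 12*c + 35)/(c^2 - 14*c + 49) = (c - 5)/(c - 7)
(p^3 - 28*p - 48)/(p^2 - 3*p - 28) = (p^2 - 4*p - 12)/(p - 7)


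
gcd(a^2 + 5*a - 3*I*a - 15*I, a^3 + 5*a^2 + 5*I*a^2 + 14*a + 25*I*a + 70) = a + 5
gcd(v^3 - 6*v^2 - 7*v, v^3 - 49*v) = v^2 - 7*v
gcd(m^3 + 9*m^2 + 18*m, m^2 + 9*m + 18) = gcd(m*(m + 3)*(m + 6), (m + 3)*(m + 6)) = m^2 + 9*m + 18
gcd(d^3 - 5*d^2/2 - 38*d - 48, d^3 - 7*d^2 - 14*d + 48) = d - 8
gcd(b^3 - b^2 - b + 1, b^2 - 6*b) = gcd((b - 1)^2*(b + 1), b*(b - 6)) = 1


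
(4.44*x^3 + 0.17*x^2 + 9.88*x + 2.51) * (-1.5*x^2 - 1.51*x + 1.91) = -6.66*x^5 - 6.9594*x^4 - 6.5963*x^3 - 18.3591*x^2 + 15.0807*x + 4.7941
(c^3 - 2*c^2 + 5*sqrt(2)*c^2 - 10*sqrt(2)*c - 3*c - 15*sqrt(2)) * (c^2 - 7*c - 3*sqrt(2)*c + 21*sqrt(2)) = c^5 - 9*c^4 + 2*sqrt(2)*c^4 - 18*sqrt(2)*c^3 - 19*c^3 + 22*sqrt(2)*c^2 + 291*c^2 - 330*c + 42*sqrt(2)*c - 630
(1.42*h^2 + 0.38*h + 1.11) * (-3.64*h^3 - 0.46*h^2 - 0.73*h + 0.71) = -5.1688*h^5 - 2.0364*h^4 - 5.2518*h^3 + 0.2202*h^2 - 0.5405*h + 0.7881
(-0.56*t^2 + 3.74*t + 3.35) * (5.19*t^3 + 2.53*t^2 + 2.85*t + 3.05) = -2.9064*t^5 + 17.9938*t^4 + 25.2527*t^3 + 17.4265*t^2 + 20.9545*t + 10.2175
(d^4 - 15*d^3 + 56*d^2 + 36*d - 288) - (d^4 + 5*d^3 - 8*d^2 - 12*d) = -20*d^3 + 64*d^2 + 48*d - 288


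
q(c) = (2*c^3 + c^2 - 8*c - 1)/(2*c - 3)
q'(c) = (6*c^2 + 2*c - 8)/(2*c - 3) - 2*(2*c^3 + c^2 - 8*c - 1)/(2*c - 3)^2 = 2*(4*c^3 - 8*c^2 - 3*c + 13)/(4*c^2 - 12*c + 9)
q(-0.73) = -1.03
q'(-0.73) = 0.94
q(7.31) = 66.71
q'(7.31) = 16.68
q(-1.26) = -1.21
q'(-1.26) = -0.26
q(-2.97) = 2.33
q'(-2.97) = -3.84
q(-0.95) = -1.18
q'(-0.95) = 0.43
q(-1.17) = -1.22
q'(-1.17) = -0.06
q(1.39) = 21.89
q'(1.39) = 170.07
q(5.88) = 44.88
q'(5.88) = 13.86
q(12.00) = 166.81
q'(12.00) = 26.02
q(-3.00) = 2.44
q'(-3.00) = -3.90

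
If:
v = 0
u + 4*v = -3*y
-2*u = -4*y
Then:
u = 0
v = 0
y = 0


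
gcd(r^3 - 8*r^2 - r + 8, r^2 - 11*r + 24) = r - 8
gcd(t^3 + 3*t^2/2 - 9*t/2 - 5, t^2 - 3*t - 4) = t + 1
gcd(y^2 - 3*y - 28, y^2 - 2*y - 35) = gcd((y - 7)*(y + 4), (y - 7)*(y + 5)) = y - 7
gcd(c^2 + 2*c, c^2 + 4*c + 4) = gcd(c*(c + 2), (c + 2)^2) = c + 2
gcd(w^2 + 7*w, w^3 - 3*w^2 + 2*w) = w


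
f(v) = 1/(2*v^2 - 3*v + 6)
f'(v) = (3 - 4*v)/(2*v^2 - 3*v + 6)^2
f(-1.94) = 0.05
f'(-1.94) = 0.03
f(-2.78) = 0.03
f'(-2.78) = 0.02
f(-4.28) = 0.02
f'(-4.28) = 0.01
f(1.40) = 0.17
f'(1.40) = -0.08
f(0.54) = 0.20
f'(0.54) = 0.03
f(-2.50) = 0.04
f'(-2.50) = 0.02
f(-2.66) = 0.04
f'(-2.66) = 0.02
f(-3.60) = 0.02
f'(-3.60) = 0.01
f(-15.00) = 0.00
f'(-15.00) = 0.00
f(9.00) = 0.01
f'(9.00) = 0.00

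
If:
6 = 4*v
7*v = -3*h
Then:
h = -7/2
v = 3/2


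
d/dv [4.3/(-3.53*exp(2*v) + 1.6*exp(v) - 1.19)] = (30.358*exp(v) - 6.88)*exp(v)/(3.53*exp(2*v) - 1.6*exp(v) + 1.19)^2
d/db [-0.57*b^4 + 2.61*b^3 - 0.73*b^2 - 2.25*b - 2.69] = -2.28*b^3 + 7.83*b^2 - 1.46*b - 2.25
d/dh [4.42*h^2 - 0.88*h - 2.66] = 8.84*h - 0.88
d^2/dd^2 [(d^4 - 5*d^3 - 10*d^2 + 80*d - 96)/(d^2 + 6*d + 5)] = 2*(d^6 + 18*d^5 + 123*d^4 + 225*d^3 - 438*d^2 - 3303*d - 5626)/(d^6 + 18*d^5 + 123*d^4 + 396*d^3 + 615*d^2 + 450*d + 125)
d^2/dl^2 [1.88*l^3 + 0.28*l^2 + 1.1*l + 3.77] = 11.28*l + 0.56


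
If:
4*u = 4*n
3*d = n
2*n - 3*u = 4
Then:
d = -4/3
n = -4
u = -4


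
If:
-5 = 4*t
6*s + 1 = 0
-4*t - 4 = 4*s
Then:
No Solution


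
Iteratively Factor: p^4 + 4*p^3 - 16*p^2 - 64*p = (p + 4)*(p^3 - 16*p) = p*(p + 4)*(p^2 - 16) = p*(p - 4)*(p + 4)*(p + 4)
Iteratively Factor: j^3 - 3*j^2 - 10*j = (j + 2)*(j^2 - 5*j) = (j - 5)*(j + 2)*(j)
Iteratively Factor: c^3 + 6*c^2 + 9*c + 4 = (c + 4)*(c^2 + 2*c + 1) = (c + 1)*(c + 4)*(c + 1)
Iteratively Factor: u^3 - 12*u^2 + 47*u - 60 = (u - 4)*(u^2 - 8*u + 15) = (u - 4)*(u - 3)*(u - 5)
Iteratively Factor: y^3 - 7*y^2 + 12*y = (y)*(y^2 - 7*y + 12) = y*(y - 4)*(y - 3)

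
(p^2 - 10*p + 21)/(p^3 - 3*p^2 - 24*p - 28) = (p - 3)/(p^2 + 4*p + 4)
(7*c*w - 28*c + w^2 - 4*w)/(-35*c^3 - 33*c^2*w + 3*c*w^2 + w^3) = (w - 4)/(-5*c^2 - 4*c*w + w^2)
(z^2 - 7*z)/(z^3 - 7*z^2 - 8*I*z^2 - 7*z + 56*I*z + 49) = z/(z^2 - 8*I*z - 7)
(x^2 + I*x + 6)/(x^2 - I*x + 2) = (x + 3*I)/(x + I)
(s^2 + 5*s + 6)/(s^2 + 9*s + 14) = (s + 3)/(s + 7)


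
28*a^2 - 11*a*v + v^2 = (-7*a + v)*(-4*a + v)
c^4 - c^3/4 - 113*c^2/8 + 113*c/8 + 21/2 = (c - 3)*(c - 7/4)*(c + 1/2)*(c + 4)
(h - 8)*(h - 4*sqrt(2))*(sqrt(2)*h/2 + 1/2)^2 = h^4/2 - 4*h^3 - 3*sqrt(2)*h^3/2 - 15*h^2/4 + 12*sqrt(2)*h^2 - sqrt(2)*h + 30*h + 8*sqrt(2)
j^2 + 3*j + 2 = (j + 1)*(j + 2)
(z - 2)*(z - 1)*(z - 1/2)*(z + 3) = z^4 - z^3/2 - 7*z^2 + 19*z/2 - 3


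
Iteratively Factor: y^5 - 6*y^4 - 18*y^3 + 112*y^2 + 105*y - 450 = (y - 5)*(y^4 - y^3 - 23*y^2 - 3*y + 90) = (y - 5)*(y - 2)*(y^3 + y^2 - 21*y - 45) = (y - 5)*(y - 2)*(y + 3)*(y^2 - 2*y - 15) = (y - 5)^2*(y - 2)*(y + 3)*(y + 3)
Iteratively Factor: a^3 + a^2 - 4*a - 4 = (a + 1)*(a^2 - 4) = (a + 1)*(a + 2)*(a - 2)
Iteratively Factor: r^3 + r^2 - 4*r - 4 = (r + 2)*(r^2 - r - 2) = (r + 1)*(r + 2)*(r - 2)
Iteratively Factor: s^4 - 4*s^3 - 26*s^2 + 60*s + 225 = (s + 3)*(s^3 - 7*s^2 - 5*s + 75) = (s - 5)*(s + 3)*(s^2 - 2*s - 15) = (s - 5)*(s + 3)^2*(s - 5)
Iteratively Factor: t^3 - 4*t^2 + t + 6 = (t - 2)*(t^2 - 2*t - 3) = (t - 2)*(t + 1)*(t - 3)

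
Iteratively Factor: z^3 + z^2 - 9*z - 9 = (z + 1)*(z^2 - 9) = (z + 1)*(z + 3)*(z - 3)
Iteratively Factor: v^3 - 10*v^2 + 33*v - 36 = (v - 3)*(v^2 - 7*v + 12) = (v - 3)^2*(v - 4)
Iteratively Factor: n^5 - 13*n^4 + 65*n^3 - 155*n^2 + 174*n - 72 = (n - 1)*(n^4 - 12*n^3 + 53*n^2 - 102*n + 72) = (n - 3)*(n - 1)*(n^3 - 9*n^2 + 26*n - 24) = (n - 3)^2*(n - 1)*(n^2 - 6*n + 8) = (n - 4)*(n - 3)^2*(n - 1)*(n - 2)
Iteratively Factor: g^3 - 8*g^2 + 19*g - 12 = (g - 1)*(g^2 - 7*g + 12) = (g - 3)*(g - 1)*(g - 4)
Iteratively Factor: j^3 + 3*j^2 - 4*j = (j + 4)*(j^2 - j) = (j - 1)*(j + 4)*(j)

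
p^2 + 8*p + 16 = (p + 4)^2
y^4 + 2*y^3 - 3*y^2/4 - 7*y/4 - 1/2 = (y - 1)*(y + 1/2)^2*(y + 2)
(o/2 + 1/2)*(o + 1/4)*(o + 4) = o^3/2 + 21*o^2/8 + 21*o/8 + 1/2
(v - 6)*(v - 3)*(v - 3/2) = v^3 - 21*v^2/2 + 63*v/2 - 27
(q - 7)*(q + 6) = q^2 - q - 42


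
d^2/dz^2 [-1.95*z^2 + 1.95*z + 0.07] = -3.90000000000000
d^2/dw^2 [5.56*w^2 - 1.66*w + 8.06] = 11.1200000000000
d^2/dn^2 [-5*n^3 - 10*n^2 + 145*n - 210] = -30*n - 20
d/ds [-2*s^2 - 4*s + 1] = -4*s - 4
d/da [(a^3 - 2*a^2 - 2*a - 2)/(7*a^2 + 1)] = (7*a^4 + 17*a^2 + 24*a - 2)/(49*a^4 + 14*a^2 + 1)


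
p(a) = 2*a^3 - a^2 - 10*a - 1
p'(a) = 6*a^2 - 2*a - 10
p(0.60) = -6.93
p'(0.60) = -9.04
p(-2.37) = -9.54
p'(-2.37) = 28.44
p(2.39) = -3.31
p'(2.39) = 19.49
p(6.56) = 454.97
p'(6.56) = 235.08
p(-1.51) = 4.93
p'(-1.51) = 6.70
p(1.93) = -9.65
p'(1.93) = 8.49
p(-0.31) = 1.94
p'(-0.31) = -8.80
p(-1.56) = 4.57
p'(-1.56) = 7.72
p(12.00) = 3191.00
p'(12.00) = 830.00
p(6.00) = 335.00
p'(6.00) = 194.00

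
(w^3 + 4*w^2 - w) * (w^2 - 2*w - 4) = w^5 + 2*w^4 - 13*w^3 - 14*w^2 + 4*w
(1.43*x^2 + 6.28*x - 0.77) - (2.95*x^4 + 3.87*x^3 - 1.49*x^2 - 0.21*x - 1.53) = -2.95*x^4 - 3.87*x^3 + 2.92*x^2 + 6.49*x + 0.76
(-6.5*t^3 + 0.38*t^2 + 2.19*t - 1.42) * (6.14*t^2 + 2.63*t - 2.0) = -39.91*t^5 - 14.7618*t^4 + 27.446*t^3 - 3.7191*t^2 - 8.1146*t + 2.84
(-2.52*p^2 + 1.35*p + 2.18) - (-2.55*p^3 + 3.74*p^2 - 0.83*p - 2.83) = 2.55*p^3 - 6.26*p^2 + 2.18*p + 5.01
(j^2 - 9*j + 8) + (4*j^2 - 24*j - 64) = 5*j^2 - 33*j - 56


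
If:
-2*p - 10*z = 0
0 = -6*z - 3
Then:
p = 5/2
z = -1/2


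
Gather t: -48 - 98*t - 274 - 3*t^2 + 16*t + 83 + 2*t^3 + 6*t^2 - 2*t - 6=2*t^3 + 3*t^2 - 84*t - 245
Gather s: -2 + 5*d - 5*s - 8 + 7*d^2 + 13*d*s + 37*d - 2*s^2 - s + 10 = 7*d^2 + 42*d - 2*s^2 + s*(13*d - 6)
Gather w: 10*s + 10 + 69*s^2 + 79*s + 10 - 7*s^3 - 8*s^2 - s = -7*s^3 + 61*s^2 + 88*s + 20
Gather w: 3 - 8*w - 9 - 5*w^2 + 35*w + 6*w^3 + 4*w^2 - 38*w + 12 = 6*w^3 - w^2 - 11*w + 6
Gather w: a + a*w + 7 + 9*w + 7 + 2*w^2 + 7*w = a + 2*w^2 + w*(a + 16) + 14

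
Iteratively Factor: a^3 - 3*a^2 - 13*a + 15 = (a - 5)*(a^2 + 2*a - 3) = (a - 5)*(a + 3)*(a - 1)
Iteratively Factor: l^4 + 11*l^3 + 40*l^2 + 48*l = (l + 3)*(l^3 + 8*l^2 + 16*l) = (l + 3)*(l + 4)*(l^2 + 4*l) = (l + 3)*(l + 4)^2*(l)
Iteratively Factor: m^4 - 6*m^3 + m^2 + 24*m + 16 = (m - 4)*(m^3 - 2*m^2 - 7*m - 4) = (m - 4)^2*(m^2 + 2*m + 1) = (m - 4)^2*(m + 1)*(m + 1)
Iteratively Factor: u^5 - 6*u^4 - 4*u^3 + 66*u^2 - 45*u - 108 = (u - 3)*(u^4 - 3*u^3 - 13*u^2 + 27*u + 36) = (u - 3)^2*(u^3 - 13*u - 12) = (u - 3)^2*(u + 1)*(u^2 - u - 12) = (u - 3)^2*(u + 1)*(u + 3)*(u - 4)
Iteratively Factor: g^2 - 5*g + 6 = (g - 2)*(g - 3)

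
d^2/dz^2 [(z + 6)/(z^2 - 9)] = 2*(4*z^2*(z + 6) - 3*(z + 2)*(z^2 - 9))/(z^2 - 9)^3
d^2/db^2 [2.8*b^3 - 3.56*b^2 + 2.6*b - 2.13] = 16.8*b - 7.12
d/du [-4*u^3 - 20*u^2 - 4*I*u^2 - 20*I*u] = -12*u^2 - 8*u*(5 + I) - 20*I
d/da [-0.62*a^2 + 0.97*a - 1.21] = 0.97 - 1.24*a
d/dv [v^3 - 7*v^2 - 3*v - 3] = 3*v^2 - 14*v - 3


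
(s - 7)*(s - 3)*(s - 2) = s^3 - 12*s^2 + 41*s - 42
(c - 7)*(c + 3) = c^2 - 4*c - 21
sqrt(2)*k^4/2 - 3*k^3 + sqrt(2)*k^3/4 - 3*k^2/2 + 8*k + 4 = (k + 1/2)*(k - 2*sqrt(2))^2*(sqrt(2)*k/2 + 1)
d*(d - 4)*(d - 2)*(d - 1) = d^4 - 7*d^3 + 14*d^2 - 8*d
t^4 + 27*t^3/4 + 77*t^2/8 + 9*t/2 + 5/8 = (t + 1/4)*(t + 1/2)*(t + 1)*(t + 5)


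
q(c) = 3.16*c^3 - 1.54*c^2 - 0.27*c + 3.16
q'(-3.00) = 94.29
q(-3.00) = -95.21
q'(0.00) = -0.27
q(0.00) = 3.16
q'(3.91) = 132.62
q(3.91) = 167.45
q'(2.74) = 62.46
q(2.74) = 55.86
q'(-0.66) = 5.89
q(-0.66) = 1.76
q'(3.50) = 105.08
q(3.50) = 118.84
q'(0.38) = -0.07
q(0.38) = 3.01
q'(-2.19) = 51.94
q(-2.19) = -36.83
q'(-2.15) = 50.17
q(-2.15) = -34.78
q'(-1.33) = 20.60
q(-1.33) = -6.64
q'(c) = 9.48*c^2 - 3.08*c - 0.27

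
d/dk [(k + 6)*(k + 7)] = 2*k + 13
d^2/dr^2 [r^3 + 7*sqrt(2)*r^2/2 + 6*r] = 6*r + 7*sqrt(2)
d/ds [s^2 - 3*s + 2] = 2*s - 3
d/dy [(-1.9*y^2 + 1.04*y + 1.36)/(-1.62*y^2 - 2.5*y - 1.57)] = (6.4348*y^2 + 10.3724*y + 1.7672)/(2.6244*y^4 + 8.1*y^3 + 11.3368*y^2 + 7.85*y + 2.4649)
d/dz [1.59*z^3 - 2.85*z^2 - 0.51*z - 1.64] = 4.77*z^2 - 5.7*z - 0.51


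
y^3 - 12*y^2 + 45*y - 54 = (y - 6)*(y - 3)^2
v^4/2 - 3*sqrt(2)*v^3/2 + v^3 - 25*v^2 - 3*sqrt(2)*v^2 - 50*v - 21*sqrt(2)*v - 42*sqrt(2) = (v/2 + 1)*(v - 7*sqrt(2))*(v + sqrt(2))*(v + 3*sqrt(2))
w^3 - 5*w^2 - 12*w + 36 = (w - 6)*(w - 2)*(w + 3)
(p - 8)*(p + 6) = p^2 - 2*p - 48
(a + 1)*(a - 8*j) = a^2 - 8*a*j + a - 8*j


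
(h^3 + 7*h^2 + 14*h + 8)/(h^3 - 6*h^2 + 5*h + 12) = (h^2 + 6*h + 8)/(h^2 - 7*h + 12)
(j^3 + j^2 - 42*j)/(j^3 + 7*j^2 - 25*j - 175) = j*(j - 6)/(j^2 - 25)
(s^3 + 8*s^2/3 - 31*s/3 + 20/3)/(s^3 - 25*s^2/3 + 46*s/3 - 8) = (s + 5)/(s - 6)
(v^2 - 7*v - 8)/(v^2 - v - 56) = (v + 1)/(v + 7)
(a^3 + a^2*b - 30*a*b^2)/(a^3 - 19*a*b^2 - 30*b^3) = a*(a + 6*b)/(a^2 + 5*a*b + 6*b^2)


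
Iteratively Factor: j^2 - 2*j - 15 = (j + 3)*(j - 5)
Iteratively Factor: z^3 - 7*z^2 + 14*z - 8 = (z - 4)*(z^2 - 3*z + 2) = (z - 4)*(z - 1)*(z - 2)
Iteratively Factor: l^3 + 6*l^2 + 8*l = (l + 2)*(l^2 + 4*l) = (l + 2)*(l + 4)*(l)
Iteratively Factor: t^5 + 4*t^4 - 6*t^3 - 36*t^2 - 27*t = (t + 1)*(t^4 + 3*t^3 - 9*t^2 - 27*t) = (t + 1)*(t + 3)*(t^3 - 9*t) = t*(t + 1)*(t + 3)*(t^2 - 9) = t*(t + 1)*(t + 3)^2*(t - 3)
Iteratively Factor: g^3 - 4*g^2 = (g)*(g^2 - 4*g) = g*(g - 4)*(g)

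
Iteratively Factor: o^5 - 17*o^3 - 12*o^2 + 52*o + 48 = (o - 2)*(o^4 + 2*o^3 - 13*o^2 - 38*o - 24) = (o - 2)*(o + 3)*(o^3 - o^2 - 10*o - 8) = (o - 2)*(o + 1)*(o + 3)*(o^2 - 2*o - 8) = (o - 4)*(o - 2)*(o + 1)*(o + 3)*(o + 2)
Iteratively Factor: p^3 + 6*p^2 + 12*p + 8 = (p + 2)*(p^2 + 4*p + 4) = (p + 2)^2*(p + 2)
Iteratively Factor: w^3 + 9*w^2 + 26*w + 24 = (w + 4)*(w^2 + 5*w + 6) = (w + 3)*(w + 4)*(w + 2)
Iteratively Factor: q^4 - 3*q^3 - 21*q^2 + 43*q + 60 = (q + 4)*(q^3 - 7*q^2 + 7*q + 15) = (q - 3)*(q + 4)*(q^2 - 4*q - 5) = (q - 5)*(q - 3)*(q + 4)*(q + 1)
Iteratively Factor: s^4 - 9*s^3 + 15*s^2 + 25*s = (s)*(s^3 - 9*s^2 + 15*s + 25) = s*(s + 1)*(s^2 - 10*s + 25) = s*(s - 5)*(s + 1)*(s - 5)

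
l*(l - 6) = l^2 - 6*l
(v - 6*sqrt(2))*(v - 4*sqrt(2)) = v^2 - 10*sqrt(2)*v + 48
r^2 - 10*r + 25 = (r - 5)^2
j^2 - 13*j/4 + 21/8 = (j - 7/4)*(j - 3/2)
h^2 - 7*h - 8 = (h - 8)*(h + 1)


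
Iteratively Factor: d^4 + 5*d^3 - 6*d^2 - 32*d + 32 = (d + 4)*(d^3 + d^2 - 10*d + 8) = (d + 4)^2*(d^2 - 3*d + 2) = (d - 2)*(d + 4)^2*(d - 1)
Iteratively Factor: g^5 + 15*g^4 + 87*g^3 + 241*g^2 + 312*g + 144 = (g + 3)*(g^4 + 12*g^3 + 51*g^2 + 88*g + 48) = (g + 3)*(g + 4)*(g^3 + 8*g^2 + 19*g + 12) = (g + 3)^2*(g + 4)*(g^2 + 5*g + 4) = (g + 1)*(g + 3)^2*(g + 4)*(g + 4)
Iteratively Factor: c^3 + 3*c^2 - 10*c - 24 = (c + 2)*(c^2 + c - 12) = (c + 2)*(c + 4)*(c - 3)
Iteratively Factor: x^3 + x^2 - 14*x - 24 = (x + 3)*(x^2 - 2*x - 8) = (x - 4)*(x + 3)*(x + 2)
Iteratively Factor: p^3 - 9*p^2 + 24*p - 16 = (p - 4)*(p^2 - 5*p + 4) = (p - 4)^2*(p - 1)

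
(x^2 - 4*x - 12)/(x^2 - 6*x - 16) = (x - 6)/(x - 8)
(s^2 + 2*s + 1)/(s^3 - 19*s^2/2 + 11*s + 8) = 2*(s^2 + 2*s + 1)/(2*s^3 - 19*s^2 + 22*s + 16)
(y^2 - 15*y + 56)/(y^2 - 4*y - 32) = (y - 7)/(y + 4)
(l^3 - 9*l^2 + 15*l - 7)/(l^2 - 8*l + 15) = (l^3 - 9*l^2 + 15*l - 7)/(l^2 - 8*l + 15)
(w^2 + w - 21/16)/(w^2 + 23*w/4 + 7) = (w - 3/4)/(w + 4)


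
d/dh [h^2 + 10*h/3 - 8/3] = 2*h + 10/3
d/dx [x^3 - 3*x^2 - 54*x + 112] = 3*x^2 - 6*x - 54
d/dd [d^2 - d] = 2*d - 1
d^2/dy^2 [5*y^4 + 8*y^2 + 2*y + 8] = 60*y^2 + 16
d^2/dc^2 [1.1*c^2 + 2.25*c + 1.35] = 2.20000000000000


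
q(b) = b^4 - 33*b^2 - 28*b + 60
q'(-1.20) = 44.29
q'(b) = 4*b^3 - 66*b - 28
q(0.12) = 56.17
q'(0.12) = -35.91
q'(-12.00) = -6148.00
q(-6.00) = 336.00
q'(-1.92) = 70.41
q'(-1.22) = 45.26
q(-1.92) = 5.70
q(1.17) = -16.06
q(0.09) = 57.21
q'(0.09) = -33.94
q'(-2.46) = 74.81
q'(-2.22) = 74.76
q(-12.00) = 16380.00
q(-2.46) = -34.20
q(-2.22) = -16.19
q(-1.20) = 48.15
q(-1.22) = 47.26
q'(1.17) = -98.81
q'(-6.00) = -496.00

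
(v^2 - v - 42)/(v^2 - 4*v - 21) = (v + 6)/(v + 3)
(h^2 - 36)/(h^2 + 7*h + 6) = (h - 6)/(h + 1)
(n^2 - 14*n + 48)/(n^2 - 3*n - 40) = (n - 6)/(n + 5)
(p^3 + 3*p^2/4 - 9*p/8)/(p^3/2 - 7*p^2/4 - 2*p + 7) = p*(8*p^2 + 6*p - 9)/(2*(2*p^3 - 7*p^2 - 8*p + 28))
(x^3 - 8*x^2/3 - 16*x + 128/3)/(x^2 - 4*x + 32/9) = 3*(x^2 - 16)/(3*x - 4)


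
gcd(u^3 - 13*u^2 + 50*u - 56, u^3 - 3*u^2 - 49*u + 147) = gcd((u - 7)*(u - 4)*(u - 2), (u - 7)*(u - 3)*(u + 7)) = u - 7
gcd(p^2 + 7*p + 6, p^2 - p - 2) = p + 1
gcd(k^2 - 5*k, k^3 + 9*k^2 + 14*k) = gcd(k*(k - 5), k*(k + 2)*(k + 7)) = k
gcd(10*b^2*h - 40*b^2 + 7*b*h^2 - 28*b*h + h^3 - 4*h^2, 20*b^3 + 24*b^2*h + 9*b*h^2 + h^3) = 10*b^2 + 7*b*h + h^2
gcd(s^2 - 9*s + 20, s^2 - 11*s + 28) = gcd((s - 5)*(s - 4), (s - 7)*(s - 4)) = s - 4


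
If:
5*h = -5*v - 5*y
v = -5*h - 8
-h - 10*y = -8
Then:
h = -72/41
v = 32/41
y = 40/41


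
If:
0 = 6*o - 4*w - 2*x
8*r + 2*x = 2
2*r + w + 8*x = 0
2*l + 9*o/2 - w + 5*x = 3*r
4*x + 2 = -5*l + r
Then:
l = -7/54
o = 71/81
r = 17/54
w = 13/9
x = -7/27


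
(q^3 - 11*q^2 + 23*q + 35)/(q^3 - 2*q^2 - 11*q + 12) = (q^3 - 11*q^2 + 23*q + 35)/(q^3 - 2*q^2 - 11*q + 12)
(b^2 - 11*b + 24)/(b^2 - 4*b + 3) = (b - 8)/(b - 1)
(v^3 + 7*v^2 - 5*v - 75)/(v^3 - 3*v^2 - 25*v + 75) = (v + 5)/(v - 5)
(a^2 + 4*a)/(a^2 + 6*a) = (a + 4)/(a + 6)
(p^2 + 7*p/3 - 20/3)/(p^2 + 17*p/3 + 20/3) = (3*p - 5)/(3*p + 5)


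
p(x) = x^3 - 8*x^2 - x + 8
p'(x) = 3*x^2 - 16*x - 1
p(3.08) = -41.75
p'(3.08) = -21.82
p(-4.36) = -222.60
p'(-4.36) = 125.79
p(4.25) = -63.98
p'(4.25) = -14.81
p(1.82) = -14.29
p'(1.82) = -20.18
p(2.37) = -25.99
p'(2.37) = -22.07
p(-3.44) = -123.94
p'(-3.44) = 89.54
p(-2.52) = -56.29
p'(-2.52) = 58.37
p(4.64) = -68.98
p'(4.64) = -10.65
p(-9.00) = -1360.00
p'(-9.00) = 386.00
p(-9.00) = -1360.00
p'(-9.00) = 386.00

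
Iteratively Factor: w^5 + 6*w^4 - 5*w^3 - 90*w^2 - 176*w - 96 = (w + 3)*(w^4 + 3*w^3 - 14*w^2 - 48*w - 32) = (w + 2)*(w + 3)*(w^3 + w^2 - 16*w - 16) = (w - 4)*(w + 2)*(w + 3)*(w^2 + 5*w + 4) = (w - 4)*(w + 1)*(w + 2)*(w + 3)*(w + 4)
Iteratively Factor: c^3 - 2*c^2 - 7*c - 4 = (c + 1)*(c^2 - 3*c - 4) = (c - 4)*(c + 1)*(c + 1)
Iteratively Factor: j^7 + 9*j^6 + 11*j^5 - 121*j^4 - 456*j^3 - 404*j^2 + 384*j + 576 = (j + 2)*(j^6 + 7*j^5 - 3*j^4 - 115*j^3 - 226*j^2 + 48*j + 288) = (j + 2)*(j + 3)*(j^5 + 4*j^4 - 15*j^3 - 70*j^2 - 16*j + 96) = (j + 2)*(j + 3)^2*(j^4 + j^3 - 18*j^2 - 16*j + 32) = (j + 2)^2*(j + 3)^2*(j^3 - j^2 - 16*j + 16) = (j - 4)*(j + 2)^2*(j + 3)^2*(j^2 + 3*j - 4) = (j - 4)*(j + 2)^2*(j + 3)^2*(j + 4)*(j - 1)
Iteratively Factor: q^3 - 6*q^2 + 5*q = (q - 1)*(q^2 - 5*q) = (q - 5)*(q - 1)*(q)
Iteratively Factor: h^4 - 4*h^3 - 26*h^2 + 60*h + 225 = (h + 3)*(h^3 - 7*h^2 - 5*h + 75) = (h - 5)*(h + 3)*(h^2 - 2*h - 15) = (h - 5)^2*(h + 3)*(h + 3)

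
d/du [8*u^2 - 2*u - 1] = 16*u - 2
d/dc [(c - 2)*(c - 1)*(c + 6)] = 3*c^2 + 6*c - 16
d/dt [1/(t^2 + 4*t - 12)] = 2*(-t - 2)/(t^2 + 4*t - 12)^2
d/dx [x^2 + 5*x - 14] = 2*x + 5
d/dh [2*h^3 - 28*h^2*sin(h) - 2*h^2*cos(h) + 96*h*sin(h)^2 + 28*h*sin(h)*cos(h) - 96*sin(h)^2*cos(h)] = 2*h^2*sin(h) - 28*h^2*cos(h) + 6*h^2 - 56*h*sin(h) + 96*h*sin(2*h) - 4*h*cos(h) + 28*h*cos(2*h) + 24*sin(h) + 14*sin(2*h) - 72*sin(3*h) - 48*cos(2*h) + 48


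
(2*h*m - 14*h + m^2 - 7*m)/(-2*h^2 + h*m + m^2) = (7 - m)/(h - m)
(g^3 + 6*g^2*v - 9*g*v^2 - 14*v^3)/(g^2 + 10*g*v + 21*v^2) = (g^2 - g*v - 2*v^2)/(g + 3*v)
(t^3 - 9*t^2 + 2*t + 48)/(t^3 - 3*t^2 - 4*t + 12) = (t - 8)/(t - 2)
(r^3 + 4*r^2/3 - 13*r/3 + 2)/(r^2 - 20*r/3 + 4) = (r^2 + 2*r - 3)/(r - 6)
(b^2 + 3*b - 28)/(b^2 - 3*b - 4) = (b + 7)/(b + 1)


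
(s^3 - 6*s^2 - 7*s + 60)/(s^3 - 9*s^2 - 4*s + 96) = (s - 5)/(s - 8)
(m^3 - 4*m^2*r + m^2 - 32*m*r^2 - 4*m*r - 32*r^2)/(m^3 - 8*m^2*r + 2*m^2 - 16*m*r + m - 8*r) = (m + 4*r)/(m + 1)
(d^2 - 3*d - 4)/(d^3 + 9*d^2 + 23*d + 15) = (d - 4)/(d^2 + 8*d + 15)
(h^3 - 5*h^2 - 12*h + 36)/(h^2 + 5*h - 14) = (h^2 - 3*h - 18)/(h + 7)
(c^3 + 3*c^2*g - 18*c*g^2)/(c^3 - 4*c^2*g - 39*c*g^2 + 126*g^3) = c/(c - 7*g)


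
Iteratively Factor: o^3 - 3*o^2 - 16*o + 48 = (o - 3)*(o^2 - 16) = (o - 4)*(o - 3)*(o + 4)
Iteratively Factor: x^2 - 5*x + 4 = (x - 4)*(x - 1)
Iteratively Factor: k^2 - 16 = (k - 4)*(k + 4)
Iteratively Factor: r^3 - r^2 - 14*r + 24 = (r + 4)*(r^2 - 5*r + 6) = (r - 3)*(r + 4)*(r - 2)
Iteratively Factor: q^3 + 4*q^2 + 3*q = (q + 1)*(q^2 + 3*q) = q*(q + 1)*(q + 3)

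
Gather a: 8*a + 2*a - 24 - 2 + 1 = 10*a - 25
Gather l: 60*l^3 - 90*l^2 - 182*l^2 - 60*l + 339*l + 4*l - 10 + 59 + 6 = 60*l^3 - 272*l^2 + 283*l + 55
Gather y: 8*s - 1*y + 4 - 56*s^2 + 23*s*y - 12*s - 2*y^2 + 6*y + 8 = -56*s^2 - 4*s - 2*y^2 + y*(23*s + 5) + 12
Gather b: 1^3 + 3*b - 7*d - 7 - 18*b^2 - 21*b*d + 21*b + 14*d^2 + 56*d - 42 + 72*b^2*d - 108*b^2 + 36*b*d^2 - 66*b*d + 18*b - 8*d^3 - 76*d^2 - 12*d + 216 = b^2*(72*d - 126) + b*(36*d^2 - 87*d + 42) - 8*d^3 - 62*d^2 + 37*d + 168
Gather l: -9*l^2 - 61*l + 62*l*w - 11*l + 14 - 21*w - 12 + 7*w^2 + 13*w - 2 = -9*l^2 + l*(62*w - 72) + 7*w^2 - 8*w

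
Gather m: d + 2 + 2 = d + 4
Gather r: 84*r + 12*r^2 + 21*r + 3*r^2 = 15*r^2 + 105*r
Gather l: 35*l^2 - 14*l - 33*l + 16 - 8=35*l^2 - 47*l + 8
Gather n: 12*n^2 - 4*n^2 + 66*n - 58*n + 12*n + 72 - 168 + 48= 8*n^2 + 20*n - 48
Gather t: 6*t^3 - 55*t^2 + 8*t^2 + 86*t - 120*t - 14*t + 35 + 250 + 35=6*t^3 - 47*t^2 - 48*t + 320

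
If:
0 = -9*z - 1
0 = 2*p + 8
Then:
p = -4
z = -1/9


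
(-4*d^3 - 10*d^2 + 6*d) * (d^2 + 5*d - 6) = -4*d^5 - 30*d^4 - 20*d^3 + 90*d^2 - 36*d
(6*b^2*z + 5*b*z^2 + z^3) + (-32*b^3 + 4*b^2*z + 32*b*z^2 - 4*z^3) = -32*b^3 + 10*b^2*z + 37*b*z^2 - 3*z^3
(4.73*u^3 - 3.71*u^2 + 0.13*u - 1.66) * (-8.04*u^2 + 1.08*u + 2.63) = -38.0292*u^5 + 34.9368*u^4 + 7.3879*u^3 + 3.7295*u^2 - 1.4509*u - 4.3658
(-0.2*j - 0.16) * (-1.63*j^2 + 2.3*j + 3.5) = 0.326*j^3 - 0.1992*j^2 - 1.068*j - 0.56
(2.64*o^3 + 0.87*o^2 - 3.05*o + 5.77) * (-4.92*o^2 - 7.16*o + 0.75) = -12.9888*o^5 - 23.1828*o^4 + 10.7568*o^3 - 5.8979*o^2 - 43.6007*o + 4.3275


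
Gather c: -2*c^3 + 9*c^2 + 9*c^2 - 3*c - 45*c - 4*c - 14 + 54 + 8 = -2*c^3 + 18*c^2 - 52*c + 48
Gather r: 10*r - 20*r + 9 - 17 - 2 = -10*r - 10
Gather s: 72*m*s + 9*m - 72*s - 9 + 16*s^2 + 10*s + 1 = 9*m + 16*s^2 + s*(72*m - 62) - 8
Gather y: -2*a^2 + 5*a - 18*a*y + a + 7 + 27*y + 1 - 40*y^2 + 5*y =-2*a^2 + 6*a - 40*y^2 + y*(32 - 18*a) + 8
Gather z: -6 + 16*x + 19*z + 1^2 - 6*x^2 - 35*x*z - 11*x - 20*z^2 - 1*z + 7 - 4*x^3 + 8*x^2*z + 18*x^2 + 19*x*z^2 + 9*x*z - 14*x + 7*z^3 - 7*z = -4*x^3 + 12*x^2 - 9*x + 7*z^3 + z^2*(19*x - 20) + z*(8*x^2 - 26*x + 11) + 2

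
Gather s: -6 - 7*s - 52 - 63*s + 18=-70*s - 40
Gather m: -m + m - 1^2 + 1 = 0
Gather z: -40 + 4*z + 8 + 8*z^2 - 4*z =8*z^2 - 32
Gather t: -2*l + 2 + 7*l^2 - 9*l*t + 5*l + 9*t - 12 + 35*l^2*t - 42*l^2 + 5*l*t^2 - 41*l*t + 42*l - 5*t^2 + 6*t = -35*l^2 + 45*l + t^2*(5*l - 5) + t*(35*l^2 - 50*l + 15) - 10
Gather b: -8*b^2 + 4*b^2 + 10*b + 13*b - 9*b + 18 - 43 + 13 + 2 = -4*b^2 + 14*b - 10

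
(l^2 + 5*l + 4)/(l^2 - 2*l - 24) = (l + 1)/(l - 6)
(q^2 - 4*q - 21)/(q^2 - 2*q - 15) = (q - 7)/(q - 5)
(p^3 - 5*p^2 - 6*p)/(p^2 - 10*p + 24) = p*(p + 1)/(p - 4)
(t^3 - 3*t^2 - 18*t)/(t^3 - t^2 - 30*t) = (t + 3)/(t + 5)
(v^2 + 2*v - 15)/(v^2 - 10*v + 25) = (v^2 + 2*v - 15)/(v^2 - 10*v + 25)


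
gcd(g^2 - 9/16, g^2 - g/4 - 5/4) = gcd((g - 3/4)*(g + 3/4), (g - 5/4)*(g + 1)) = 1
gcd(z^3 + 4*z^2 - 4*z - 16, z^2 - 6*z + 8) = z - 2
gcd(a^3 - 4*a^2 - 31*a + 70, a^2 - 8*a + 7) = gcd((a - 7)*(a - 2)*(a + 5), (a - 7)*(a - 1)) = a - 7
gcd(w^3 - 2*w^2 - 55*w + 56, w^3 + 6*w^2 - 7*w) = w^2 + 6*w - 7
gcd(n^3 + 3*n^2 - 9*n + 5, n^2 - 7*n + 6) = n - 1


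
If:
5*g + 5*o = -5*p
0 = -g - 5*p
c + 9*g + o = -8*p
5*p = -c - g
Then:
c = 0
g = 0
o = 0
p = 0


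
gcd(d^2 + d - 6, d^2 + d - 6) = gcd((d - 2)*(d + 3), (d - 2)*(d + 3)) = d^2 + d - 6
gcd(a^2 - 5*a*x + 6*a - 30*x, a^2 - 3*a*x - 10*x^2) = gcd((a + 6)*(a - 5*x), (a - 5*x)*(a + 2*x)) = -a + 5*x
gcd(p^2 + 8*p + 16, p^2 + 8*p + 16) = p^2 + 8*p + 16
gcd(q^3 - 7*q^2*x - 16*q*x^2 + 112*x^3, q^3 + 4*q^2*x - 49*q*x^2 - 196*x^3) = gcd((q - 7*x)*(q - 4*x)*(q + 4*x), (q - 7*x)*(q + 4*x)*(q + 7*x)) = -q^2 + 3*q*x + 28*x^2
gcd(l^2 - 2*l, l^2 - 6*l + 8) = l - 2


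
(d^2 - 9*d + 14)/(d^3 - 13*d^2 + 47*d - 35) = (d - 2)/(d^2 - 6*d + 5)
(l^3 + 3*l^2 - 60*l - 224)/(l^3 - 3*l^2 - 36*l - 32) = (l + 7)/(l + 1)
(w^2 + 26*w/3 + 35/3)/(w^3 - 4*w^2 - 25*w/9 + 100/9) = 3*(w + 7)/(3*w^2 - 17*w + 20)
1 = 1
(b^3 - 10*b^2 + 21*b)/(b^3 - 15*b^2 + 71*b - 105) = b/(b - 5)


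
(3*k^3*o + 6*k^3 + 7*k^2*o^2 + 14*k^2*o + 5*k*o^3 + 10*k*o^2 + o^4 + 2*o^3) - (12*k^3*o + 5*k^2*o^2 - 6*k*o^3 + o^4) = -9*k^3*o + 6*k^3 + 2*k^2*o^2 + 14*k^2*o + 11*k*o^3 + 10*k*o^2 + 2*o^3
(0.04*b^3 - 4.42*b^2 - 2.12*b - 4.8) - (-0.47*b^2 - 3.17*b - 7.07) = 0.04*b^3 - 3.95*b^2 + 1.05*b + 2.27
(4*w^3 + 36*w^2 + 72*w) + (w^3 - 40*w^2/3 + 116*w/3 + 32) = 5*w^3 + 68*w^2/3 + 332*w/3 + 32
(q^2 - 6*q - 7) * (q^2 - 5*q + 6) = q^4 - 11*q^3 + 29*q^2 - q - 42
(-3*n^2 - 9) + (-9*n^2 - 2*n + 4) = -12*n^2 - 2*n - 5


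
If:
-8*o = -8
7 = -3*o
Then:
No Solution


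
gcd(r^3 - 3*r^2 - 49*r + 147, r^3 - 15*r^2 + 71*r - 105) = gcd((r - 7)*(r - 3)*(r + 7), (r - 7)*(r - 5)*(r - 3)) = r^2 - 10*r + 21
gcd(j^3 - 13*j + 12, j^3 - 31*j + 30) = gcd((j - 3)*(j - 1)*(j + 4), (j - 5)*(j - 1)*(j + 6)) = j - 1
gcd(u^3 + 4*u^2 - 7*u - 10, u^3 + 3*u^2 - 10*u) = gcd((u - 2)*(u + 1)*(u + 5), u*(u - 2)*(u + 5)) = u^2 + 3*u - 10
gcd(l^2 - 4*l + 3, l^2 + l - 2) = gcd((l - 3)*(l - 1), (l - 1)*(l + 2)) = l - 1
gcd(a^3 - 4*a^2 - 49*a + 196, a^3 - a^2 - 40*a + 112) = a^2 + 3*a - 28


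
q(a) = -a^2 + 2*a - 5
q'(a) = 2 - 2*a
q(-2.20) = -14.24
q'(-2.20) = 6.40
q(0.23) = -4.59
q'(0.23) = 1.54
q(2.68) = -6.82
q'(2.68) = -3.36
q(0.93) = -4.00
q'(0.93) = 0.14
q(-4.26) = -31.67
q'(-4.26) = 10.52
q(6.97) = -39.64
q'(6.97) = -11.94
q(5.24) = -21.98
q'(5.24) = -8.48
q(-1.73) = -11.45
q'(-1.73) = 5.46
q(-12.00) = -173.00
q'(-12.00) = 26.00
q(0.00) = -5.00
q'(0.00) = 2.00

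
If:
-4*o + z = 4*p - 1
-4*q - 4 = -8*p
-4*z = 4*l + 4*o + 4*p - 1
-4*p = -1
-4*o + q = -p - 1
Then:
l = -15/16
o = 3/16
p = 1/4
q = -1/2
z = 3/4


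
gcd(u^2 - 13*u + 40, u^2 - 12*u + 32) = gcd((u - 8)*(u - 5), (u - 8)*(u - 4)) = u - 8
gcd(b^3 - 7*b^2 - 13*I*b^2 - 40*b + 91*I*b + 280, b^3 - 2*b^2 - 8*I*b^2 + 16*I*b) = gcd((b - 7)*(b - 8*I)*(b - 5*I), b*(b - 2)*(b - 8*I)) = b - 8*I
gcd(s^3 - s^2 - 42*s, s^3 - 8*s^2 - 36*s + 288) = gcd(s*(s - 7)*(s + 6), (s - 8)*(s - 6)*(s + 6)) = s + 6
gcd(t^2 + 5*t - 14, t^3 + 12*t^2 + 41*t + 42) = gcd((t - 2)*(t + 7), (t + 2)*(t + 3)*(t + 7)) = t + 7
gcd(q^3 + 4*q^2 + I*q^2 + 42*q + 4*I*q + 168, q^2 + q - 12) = q + 4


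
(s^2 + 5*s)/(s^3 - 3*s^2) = (s + 5)/(s*(s - 3))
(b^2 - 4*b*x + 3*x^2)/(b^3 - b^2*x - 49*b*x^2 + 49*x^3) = (-b + 3*x)/(-b^2 + 49*x^2)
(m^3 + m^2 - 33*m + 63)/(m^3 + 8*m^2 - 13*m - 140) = (m^2 - 6*m + 9)/(m^2 + m - 20)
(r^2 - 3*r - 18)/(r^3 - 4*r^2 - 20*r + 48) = (r + 3)/(r^2 + 2*r - 8)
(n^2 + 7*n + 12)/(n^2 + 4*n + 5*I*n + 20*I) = (n + 3)/(n + 5*I)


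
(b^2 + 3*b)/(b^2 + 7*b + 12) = b/(b + 4)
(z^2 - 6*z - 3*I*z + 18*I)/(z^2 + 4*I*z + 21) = (z - 6)/(z + 7*I)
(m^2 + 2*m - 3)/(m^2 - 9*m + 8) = (m + 3)/(m - 8)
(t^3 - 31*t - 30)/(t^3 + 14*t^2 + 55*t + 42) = (t^2 - t - 30)/(t^2 + 13*t + 42)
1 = 1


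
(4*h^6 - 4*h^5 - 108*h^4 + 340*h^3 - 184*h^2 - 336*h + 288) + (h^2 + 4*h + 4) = 4*h^6 - 4*h^5 - 108*h^4 + 340*h^3 - 183*h^2 - 332*h + 292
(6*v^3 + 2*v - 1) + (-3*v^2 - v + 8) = 6*v^3 - 3*v^2 + v + 7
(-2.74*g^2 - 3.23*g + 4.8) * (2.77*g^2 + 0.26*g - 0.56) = -7.5898*g^4 - 9.6595*g^3 + 13.9906*g^2 + 3.0568*g - 2.688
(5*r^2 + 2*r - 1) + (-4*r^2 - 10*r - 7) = r^2 - 8*r - 8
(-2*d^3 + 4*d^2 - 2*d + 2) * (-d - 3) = 2*d^4 + 2*d^3 - 10*d^2 + 4*d - 6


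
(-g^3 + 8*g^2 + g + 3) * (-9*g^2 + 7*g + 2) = 9*g^5 - 79*g^4 + 45*g^3 - 4*g^2 + 23*g + 6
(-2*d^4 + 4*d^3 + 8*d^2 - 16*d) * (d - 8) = -2*d^5 + 20*d^4 - 24*d^3 - 80*d^2 + 128*d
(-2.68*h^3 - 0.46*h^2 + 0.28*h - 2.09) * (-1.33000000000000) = 3.5644*h^3 + 0.6118*h^2 - 0.3724*h + 2.7797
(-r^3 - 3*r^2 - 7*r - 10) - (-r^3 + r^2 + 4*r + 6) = -4*r^2 - 11*r - 16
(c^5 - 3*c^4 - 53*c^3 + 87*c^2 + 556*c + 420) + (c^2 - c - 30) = c^5 - 3*c^4 - 53*c^3 + 88*c^2 + 555*c + 390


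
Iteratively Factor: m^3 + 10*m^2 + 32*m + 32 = (m + 4)*(m^2 + 6*m + 8) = (m + 4)^2*(m + 2)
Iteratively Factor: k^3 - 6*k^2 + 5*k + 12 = (k + 1)*(k^2 - 7*k + 12) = (k - 3)*(k + 1)*(k - 4)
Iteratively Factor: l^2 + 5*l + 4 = (l + 1)*(l + 4)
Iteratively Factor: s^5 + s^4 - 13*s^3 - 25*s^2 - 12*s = (s)*(s^4 + s^3 - 13*s^2 - 25*s - 12) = s*(s + 3)*(s^3 - 2*s^2 - 7*s - 4) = s*(s + 1)*(s + 3)*(s^2 - 3*s - 4) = s*(s + 1)^2*(s + 3)*(s - 4)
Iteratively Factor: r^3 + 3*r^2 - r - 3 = (r + 3)*(r^2 - 1) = (r + 1)*(r + 3)*(r - 1)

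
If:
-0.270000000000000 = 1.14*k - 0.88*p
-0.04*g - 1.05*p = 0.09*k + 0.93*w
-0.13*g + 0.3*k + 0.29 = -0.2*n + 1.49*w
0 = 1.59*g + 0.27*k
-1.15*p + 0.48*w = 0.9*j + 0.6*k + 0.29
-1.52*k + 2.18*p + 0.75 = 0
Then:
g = 0.18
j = 2.53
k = -1.09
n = 10.30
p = -1.10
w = 1.34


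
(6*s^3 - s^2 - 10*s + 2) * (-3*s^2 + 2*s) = -18*s^5 + 15*s^4 + 28*s^3 - 26*s^2 + 4*s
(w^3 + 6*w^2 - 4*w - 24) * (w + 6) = w^4 + 12*w^3 + 32*w^2 - 48*w - 144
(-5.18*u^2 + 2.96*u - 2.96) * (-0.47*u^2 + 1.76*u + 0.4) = 2.4346*u^4 - 10.508*u^3 + 4.5288*u^2 - 4.0256*u - 1.184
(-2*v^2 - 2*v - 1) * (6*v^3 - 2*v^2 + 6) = -12*v^5 - 8*v^4 - 2*v^3 - 10*v^2 - 12*v - 6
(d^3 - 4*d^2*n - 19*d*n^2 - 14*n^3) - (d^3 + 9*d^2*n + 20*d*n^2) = -13*d^2*n - 39*d*n^2 - 14*n^3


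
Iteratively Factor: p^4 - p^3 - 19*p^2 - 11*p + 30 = (p + 2)*(p^3 - 3*p^2 - 13*p + 15) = (p + 2)*(p + 3)*(p^2 - 6*p + 5) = (p - 5)*(p + 2)*(p + 3)*(p - 1)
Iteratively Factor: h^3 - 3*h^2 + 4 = (h - 2)*(h^2 - h - 2) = (h - 2)^2*(h + 1)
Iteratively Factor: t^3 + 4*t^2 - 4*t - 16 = (t - 2)*(t^2 + 6*t + 8) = (t - 2)*(t + 2)*(t + 4)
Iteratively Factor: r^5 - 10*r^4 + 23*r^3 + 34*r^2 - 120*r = (r - 5)*(r^4 - 5*r^3 - 2*r^2 + 24*r) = r*(r - 5)*(r^3 - 5*r^2 - 2*r + 24) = r*(r - 5)*(r + 2)*(r^2 - 7*r + 12) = r*(r - 5)*(r - 4)*(r + 2)*(r - 3)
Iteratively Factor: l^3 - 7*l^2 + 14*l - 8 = (l - 1)*(l^2 - 6*l + 8) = (l - 2)*(l - 1)*(l - 4)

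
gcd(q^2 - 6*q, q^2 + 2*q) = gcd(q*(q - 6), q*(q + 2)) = q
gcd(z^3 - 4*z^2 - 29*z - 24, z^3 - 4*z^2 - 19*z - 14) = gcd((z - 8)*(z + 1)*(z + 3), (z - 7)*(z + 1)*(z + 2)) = z + 1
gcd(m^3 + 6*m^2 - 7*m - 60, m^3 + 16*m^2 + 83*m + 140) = m^2 + 9*m + 20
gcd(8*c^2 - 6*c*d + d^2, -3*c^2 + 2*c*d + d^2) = 1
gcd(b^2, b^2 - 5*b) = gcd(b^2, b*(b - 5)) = b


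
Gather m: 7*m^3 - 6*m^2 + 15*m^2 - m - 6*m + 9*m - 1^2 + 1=7*m^3 + 9*m^2 + 2*m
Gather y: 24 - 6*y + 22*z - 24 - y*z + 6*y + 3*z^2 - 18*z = -y*z + 3*z^2 + 4*z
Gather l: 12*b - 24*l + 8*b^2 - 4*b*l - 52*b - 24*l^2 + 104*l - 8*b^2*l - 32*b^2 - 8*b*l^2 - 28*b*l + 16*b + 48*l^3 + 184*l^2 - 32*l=-24*b^2 - 24*b + 48*l^3 + l^2*(160 - 8*b) + l*(-8*b^2 - 32*b + 48)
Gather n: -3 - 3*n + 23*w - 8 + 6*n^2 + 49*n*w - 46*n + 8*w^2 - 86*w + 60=6*n^2 + n*(49*w - 49) + 8*w^2 - 63*w + 49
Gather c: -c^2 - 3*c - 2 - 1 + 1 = -c^2 - 3*c - 2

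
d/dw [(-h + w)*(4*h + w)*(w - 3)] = -4*h^2 + 6*h*w - 9*h + 3*w^2 - 6*w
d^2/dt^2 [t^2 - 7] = 2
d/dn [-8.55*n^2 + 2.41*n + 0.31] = 2.41 - 17.1*n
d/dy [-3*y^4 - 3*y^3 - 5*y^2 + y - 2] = -12*y^3 - 9*y^2 - 10*y + 1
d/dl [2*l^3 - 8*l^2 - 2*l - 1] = 6*l^2 - 16*l - 2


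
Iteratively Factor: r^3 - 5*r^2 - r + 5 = (r - 1)*(r^2 - 4*r - 5) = (r - 1)*(r + 1)*(r - 5)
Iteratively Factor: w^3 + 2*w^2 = (w + 2)*(w^2) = w*(w + 2)*(w)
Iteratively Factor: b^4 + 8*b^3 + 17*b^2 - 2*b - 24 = (b + 2)*(b^3 + 6*b^2 + 5*b - 12) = (b + 2)*(b + 3)*(b^2 + 3*b - 4) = (b - 1)*(b + 2)*(b + 3)*(b + 4)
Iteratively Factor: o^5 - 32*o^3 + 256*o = (o)*(o^4 - 32*o^2 + 256) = o*(o - 4)*(o^3 + 4*o^2 - 16*o - 64) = o*(o - 4)^2*(o^2 + 8*o + 16) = o*(o - 4)^2*(o + 4)*(o + 4)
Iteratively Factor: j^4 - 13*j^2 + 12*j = (j - 3)*(j^3 + 3*j^2 - 4*j) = (j - 3)*(j - 1)*(j^2 + 4*j) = j*(j - 3)*(j - 1)*(j + 4)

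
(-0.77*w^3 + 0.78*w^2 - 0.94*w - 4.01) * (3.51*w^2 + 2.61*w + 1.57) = -2.7027*w^5 + 0.7281*w^4 - 2.4725*w^3 - 15.3039*w^2 - 11.9419*w - 6.2957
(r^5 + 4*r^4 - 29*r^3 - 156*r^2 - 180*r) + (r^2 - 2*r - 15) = r^5 + 4*r^4 - 29*r^3 - 155*r^2 - 182*r - 15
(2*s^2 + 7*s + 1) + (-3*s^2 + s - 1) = -s^2 + 8*s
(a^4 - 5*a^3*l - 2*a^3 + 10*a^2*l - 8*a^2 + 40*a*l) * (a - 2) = a^5 - 5*a^4*l - 4*a^4 + 20*a^3*l - 4*a^3 + 20*a^2*l + 16*a^2 - 80*a*l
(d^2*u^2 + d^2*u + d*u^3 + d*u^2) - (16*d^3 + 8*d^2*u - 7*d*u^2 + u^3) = -16*d^3 + d^2*u^2 - 7*d^2*u + d*u^3 + 8*d*u^2 - u^3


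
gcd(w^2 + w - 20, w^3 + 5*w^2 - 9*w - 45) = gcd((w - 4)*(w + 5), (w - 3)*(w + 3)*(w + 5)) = w + 5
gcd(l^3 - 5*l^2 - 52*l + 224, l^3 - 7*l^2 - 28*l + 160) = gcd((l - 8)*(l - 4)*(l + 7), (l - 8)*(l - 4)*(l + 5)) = l^2 - 12*l + 32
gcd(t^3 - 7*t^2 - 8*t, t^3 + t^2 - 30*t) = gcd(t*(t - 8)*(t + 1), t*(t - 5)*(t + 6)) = t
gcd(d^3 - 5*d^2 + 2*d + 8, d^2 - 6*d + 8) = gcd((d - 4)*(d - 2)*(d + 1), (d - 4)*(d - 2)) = d^2 - 6*d + 8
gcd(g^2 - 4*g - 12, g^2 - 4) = g + 2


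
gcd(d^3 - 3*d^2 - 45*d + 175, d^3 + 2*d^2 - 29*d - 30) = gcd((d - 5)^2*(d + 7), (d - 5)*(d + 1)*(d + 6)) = d - 5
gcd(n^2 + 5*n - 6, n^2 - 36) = n + 6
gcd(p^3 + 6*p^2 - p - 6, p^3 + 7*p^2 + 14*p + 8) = p + 1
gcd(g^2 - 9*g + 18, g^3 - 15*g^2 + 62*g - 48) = g - 6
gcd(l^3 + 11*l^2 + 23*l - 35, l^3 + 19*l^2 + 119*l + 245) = l^2 + 12*l + 35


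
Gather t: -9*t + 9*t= 0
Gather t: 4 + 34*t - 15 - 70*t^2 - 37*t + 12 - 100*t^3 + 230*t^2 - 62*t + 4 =-100*t^3 + 160*t^2 - 65*t + 5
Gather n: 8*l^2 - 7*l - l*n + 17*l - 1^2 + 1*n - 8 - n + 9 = 8*l^2 - l*n + 10*l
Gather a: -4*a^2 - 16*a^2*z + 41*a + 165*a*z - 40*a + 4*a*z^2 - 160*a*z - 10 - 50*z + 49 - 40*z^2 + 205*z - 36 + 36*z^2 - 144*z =a^2*(-16*z - 4) + a*(4*z^2 + 5*z + 1) - 4*z^2 + 11*z + 3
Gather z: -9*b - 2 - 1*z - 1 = -9*b - z - 3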